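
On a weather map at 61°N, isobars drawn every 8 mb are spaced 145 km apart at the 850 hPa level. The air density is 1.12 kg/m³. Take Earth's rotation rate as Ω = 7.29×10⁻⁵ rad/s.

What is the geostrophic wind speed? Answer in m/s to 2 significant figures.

Coriolis parameter at 61°N:
f = 2Ω sin φ = 2 × 7.29×10⁻⁵ × sin 61° = 1.28×10⁻⁴ s⁻¹
Pressure gradient: |∂P/∂n| = 800 Pa / 145000 m = 5.52×10⁻³ Pa/m
Geostrophic balance (pressure-gradient force = Coriolis force):
V_g = (1/(fρ)) |∂P/∂n| = 5.52×10⁻³ / (1.28×10⁻⁴ × 1.12) = 38.6 m/s

39 m/s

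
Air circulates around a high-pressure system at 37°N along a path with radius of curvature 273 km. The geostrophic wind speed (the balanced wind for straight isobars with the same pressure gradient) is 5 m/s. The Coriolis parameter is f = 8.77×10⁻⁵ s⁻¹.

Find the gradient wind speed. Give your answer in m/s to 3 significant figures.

Around a high, pressure-gradient force acts outward with centrifugal, so Coriolis balances both:
fV = (1/ρ)|∂P/∂n| + V²/R  →  V² − fR·V + fR·V_g = 0
With fR = 8.77×10⁻⁵ × 273×10³ m = 23.9 m/s:
V = [fR − √((fR)² − 4 fR V_g)]/2 = [23.9 − √(23.9² − 4×23.9×5)]/2 = 7.11 m/s
Supergeostrophic (V > V_g = 5 m/s), as expected around a high.

7.11 m/s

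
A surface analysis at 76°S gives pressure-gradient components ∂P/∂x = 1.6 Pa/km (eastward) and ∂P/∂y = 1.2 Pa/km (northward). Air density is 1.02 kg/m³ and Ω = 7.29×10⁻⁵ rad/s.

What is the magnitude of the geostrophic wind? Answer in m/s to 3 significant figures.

Coriolis parameter at 76°S:
f = 2Ω sin φ = 2 × 7.29×10⁻⁵ × sin 76° = 1.41×10⁻⁴ s⁻¹
In the Southern Hemisphere f is negative: f = −1.41×10⁻⁴ s⁻¹.
Component geostrophic relations (x east, y north):
u_g = −(1/(fρ)) ∂P/∂y,  v_g = (1/(fρ)) ∂P/∂x
u_g = −(1.2×10⁻³)/(−1.41×10⁻⁴ × 1.02) = 8.32 m/s;  v_g = (1.6×10⁻³)/(−1.41×10⁻⁴ × 1.02) = −11.1 m/s
|V_g| = √(u_g² + v_g²) = 13.9 m/s

13.9 m/s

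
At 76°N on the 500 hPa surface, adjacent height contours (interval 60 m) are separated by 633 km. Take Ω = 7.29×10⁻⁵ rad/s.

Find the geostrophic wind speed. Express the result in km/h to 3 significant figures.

Coriolis parameter at 76°N:
f = 2Ω sin φ = 2 × 7.29×10⁻⁵ × sin 76° = 1.41×10⁻⁴ s⁻¹
Height gradient: |∂Z/∂n| = 60 m / 633000 m = 9.48×10⁻⁵
On a pressure surface, geostrophic balance gives V_g = (g/f)|∂Z/∂n|:
V_g = 9.81 × 9.48×10⁻⁵ / 1.41×10⁻⁴ = 6.57 m/s
Converting: 6.57 m/s × 3.6 = 23.7 km/h

23.7 km/h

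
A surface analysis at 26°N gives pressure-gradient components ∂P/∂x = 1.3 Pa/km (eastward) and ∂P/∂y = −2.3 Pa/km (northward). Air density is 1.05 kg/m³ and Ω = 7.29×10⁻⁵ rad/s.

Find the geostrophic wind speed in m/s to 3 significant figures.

39.4 m/s

Coriolis parameter at 26°N:
f = 2Ω sin φ = 2 × 7.29×10⁻⁵ × sin 26° = 6.39×10⁻⁵ s⁻¹
Component geostrophic relations (x east, y north):
u_g = −(1/(fρ)) ∂P/∂y,  v_g = (1/(fρ)) ∂P/∂x
u_g = −(−2.3×10⁻³)/(6.39×10⁻⁵ × 1.05) = 34.3 m/s;  v_g = (1.3×10⁻³)/(6.39×10⁻⁵ × 1.05) = 19.4 m/s
|V_g| = √(u_g² + v_g²) = 39.4 m/s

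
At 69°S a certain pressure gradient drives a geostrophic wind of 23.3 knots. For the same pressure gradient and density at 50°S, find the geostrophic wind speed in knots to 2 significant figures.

With the same pressure gradient and density, V_g ∝ 1/f ∝ 1/sin φ.
V₂ = V₁ · sin φ₁ / sin φ₂ = 23.3 × sin 69° / sin 50°
V₂ = 23.3 × 0.9336/0.7660 = 28 knots

28 knots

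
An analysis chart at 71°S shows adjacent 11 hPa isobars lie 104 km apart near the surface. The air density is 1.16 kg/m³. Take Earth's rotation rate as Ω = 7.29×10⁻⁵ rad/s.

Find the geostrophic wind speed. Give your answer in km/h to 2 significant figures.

240 km/h

Coriolis parameter at 71°S:
f = 2Ω sin φ = 2 × 7.29×10⁻⁵ × sin 71° = 1.38×10⁻⁴ s⁻¹
Pressure gradient: |∂P/∂n| = 1100 Pa / 104000 m = 1.06×10⁻² Pa/m
Geostrophic balance (pressure-gradient force = Coriolis force):
V_g = (1/(fρ)) |∂P/∂n| = 1.06×10⁻² / (1.38×10⁻⁴ × 1.16) = 66.1 m/s
Converting: 66.1 m/s × 3.6 = 240 km/h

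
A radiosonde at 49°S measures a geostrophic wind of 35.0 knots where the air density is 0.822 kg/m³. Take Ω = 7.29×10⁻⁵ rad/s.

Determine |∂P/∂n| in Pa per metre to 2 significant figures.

1.6×10⁻³ Pa/m

Coriolis parameter at 49°S:
f = 2Ω sin φ = 2 × 7.29×10⁻⁵ × sin 49° = 1.10×10⁻⁴ s⁻¹
Wind speed in SI: 35.0 knots = 18.0 m/s
Geostrophic balance rearranged: |∂P/∂n| = f ρ V_g
|∂P/∂n| = 1.10×10⁻⁴ × 0.822 × 18.0 = 1.63×10⁻³ Pa/m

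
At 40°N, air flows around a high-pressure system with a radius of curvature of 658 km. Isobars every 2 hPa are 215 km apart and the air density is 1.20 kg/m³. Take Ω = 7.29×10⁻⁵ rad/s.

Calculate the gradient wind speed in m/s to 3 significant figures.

9.84 m/s

Coriolis parameter at 40°N:
f = 2Ω sin φ = 2 × 7.29×10⁻⁵ × sin 40° = 9.37×10⁻⁵ s⁻¹
Pressure gradient: |∂P/∂n| = 200 Pa / 215000 m = 9.30×10⁻⁴ Pa/m
Geostrophic speed: V_g = |∂P/∂n|/(fρ) = 9.30×10⁻⁴/(9.37×10⁻⁵ × 1.20) = 8.27 m/s
Around a high, pressure-gradient force acts outward with centrifugal, so Coriolis balances both:
fV = (1/ρ)|∂P/∂n| + V²/R  →  V² − fR·V + fR·V_g = 0
With fR = 9.37×10⁻⁵ × 658×10³ m = 61.7 m/s:
V = [fR − √((fR)² − 4 fR V_g)]/2 = [61.7 − √(61.7² − 4×61.7×8.27)]/2 = 9.84 m/s
Supergeostrophic (V > V_g = 8.27 m/s), as expected around a high.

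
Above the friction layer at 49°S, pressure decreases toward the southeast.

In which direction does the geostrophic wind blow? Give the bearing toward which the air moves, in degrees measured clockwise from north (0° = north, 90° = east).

The pressure-gradient force points toward the southeast (bearing 135°).
Geostrophic balance: in the Southern Hemisphere the Coriolis force deflects motion to the left, so the geostrophic wind blows 90° to the left of the pressure-gradient force (low pressure on the right).
Rotating 135° by 90° counterclockwise gives 045° — the wind blows toward the northeast.

045°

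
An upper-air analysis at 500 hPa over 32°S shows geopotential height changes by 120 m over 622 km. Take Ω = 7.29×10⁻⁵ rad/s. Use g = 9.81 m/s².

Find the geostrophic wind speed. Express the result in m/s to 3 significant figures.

Coriolis parameter at 32°S:
f = 2Ω sin φ = 2 × 7.29×10⁻⁵ × sin 32° = 7.73×10⁻⁵ s⁻¹
Height gradient: |∂Z/∂n| = 120 m / 622000 m = 1.93×10⁻⁴
On a pressure surface, geostrophic balance gives V_g = (g/f)|∂Z/∂n|:
V_g = 9.81 × 1.93×10⁻⁴ / 7.73×10⁻⁵ = 24.5 m/s

24.5 m/s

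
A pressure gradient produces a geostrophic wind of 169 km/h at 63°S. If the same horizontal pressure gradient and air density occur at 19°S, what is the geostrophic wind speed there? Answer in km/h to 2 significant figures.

With the same pressure gradient and density, V_g ∝ 1/f ∝ 1/sin φ.
V₂ = V₁ · sin φ₁ / sin φ₂ = 169 × sin 63° / sin 19°
V₂ = 169 × 0.8910/0.3256 = 460 km/h

460 km/h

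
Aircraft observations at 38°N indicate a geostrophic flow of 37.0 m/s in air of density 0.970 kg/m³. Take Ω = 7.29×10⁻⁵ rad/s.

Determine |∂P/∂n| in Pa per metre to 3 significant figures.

3.22×10⁻³ Pa/m

Coriolis parameter at 38°N:
f = 2Ω sin φ = 2 × 7.29×10⁻⁵ × sin 38° = 8.98×10⁻⁵ s⁻¹
Geostrophic balance rearranged: |∂P/∂n| = f ρ V_g
|∂P/∂n| = 8.98×10⁻⁵ × 0.970 × 37.0 = 3.22×10⁻³ Pa/m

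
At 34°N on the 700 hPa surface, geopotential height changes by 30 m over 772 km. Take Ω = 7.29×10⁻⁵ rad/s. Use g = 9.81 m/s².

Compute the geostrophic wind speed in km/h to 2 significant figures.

17 km/h

Coriolis parameter at 34°N:
f = 2Ω sin φ = 2 × 7.29×10⁻⁵ × sin 34° = 8.15×10⁻⁵ s⁻¹
Height gradient: |∂Z/∂n| = 30 m / 772000 m = 3.89×10⁻⁵
On a pressure surface, geostrophic balance gives V_g = (g/f)|∂Z/∂n|:
V_g = 9.81 × 3.89×10⁻⁵ / 8.15×10⁻⁵ = 4.68 m/s
Converting: 4.68 m/s × 3.6 = 17 km/h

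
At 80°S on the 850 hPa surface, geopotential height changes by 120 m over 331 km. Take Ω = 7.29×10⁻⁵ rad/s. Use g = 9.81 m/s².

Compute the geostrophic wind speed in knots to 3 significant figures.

Coriolis parameter at 80°S:
f = 2Ω sin φ = 2 × 7.29×10⁻⁵ × sin 80° = 1.44×10⁻⁴ s⁻¹
Height gradient: |∂Z/∂n| = 120 m / 331000 m = 3.63×10⁻⁴
On a pressure surface, geostrophic balance gives V_g = (g/f)|∂Z/∂n|:
V_g = 9.81 × 3.63×10⁻⁴ / 1.44×10⁻⁴ = 24.8 m/s
Converting: 24.8 m/s × 1.944 = 48.1 knots

48.1 knots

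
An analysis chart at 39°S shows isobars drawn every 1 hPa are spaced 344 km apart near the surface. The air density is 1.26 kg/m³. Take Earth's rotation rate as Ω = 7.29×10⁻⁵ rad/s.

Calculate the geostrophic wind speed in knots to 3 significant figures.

Coriolis parameter at 39°S:
f = 2Ω sin φ = 2 × 7.29×10⁻⁵ × sin 39° = 9.18×10⁻⁵ s⁻¹
Pressure gradient: |∂P/∂n| = 100 Pa / 344000 m = 2.91×10⁻⁴ Pa/m
Geostrophic balance (pressure-gradient force = Coriolis force):
V_g = (1/(fρ)) |∂P/∂n| = 2.91×10⁻⁴ / (9.18×10⁻⁵ × 1.26) = 2.51 m/s
Converting: 2.51 m/s × 1.944 = 4.89 knots

4.89 knots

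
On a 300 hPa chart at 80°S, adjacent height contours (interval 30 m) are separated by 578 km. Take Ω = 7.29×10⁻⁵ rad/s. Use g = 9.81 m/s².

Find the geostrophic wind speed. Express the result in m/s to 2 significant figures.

Coriolis parameter at 80°S:
f = 2Ω sin φ = 2 × 7.29×10⁻⁵ × sin 80° = 1.44×10⁻⁴ s⁻¹
Height gradient: |∂Z/∂n| = 30 m / 578000 m = 5.19×10⁻⁵
On a pressure surface, geostrophic balance gives V_g = (g/f)|∂Z/∂n|:
V_g = 9.81 × 5.19×10⁻⁵ / 1.44×10⁻⁴ = 3.55 m/s

3.5 m/s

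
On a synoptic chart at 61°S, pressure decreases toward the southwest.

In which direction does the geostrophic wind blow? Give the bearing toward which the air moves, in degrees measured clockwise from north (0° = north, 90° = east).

The pressure-gradient force points toward the southwest (bearing 225°).
Geostrophic balance: in the Southern Hemisphere the Coriolis force deflects motion to the left, so the geostrophic wind blows 90° to the left of the pressure-gradient force (low pressure on the right).
Rotating 225° by 90° counterclockwise gives 135° — the wind blows toward the southeast.

135°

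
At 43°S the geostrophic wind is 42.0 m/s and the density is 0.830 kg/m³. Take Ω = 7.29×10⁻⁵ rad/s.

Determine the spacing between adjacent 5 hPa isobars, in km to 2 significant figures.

140 km

Coriolis parameter at 43°S:
f = 2Ω sin φ = 2 × 7.29×10⁻⁵ × sin 43° = 9.94×10⁻⁵ s⁻¹
Geostrophic balance rearranged: |∂P/∂n| = f ρ V_g
|∂P/∂n| = 9.94×10⁻⁵ × 0.830 × 42.0 = 3.47×10⁻³ Pa/m
Isobar spacing: Δn = ΔP/|∂P/∂n| = 500 Pa / 3.47×10⁻³ Pa/m = 144245 m ≈ 140 km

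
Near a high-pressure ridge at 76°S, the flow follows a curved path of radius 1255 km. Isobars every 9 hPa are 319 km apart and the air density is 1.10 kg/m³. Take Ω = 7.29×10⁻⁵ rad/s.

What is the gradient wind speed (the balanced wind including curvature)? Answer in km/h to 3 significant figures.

Coriolis parameter at 76°S:
f = 2Ω sin φ = 2 × 7.29×10⁻⁵ × sin 76° = 1.41×10⁻⁴ s⁻¹
Pressure gradient: |∂P/∂n| = 900 Pa / 319000 m = 2.82×10⁻³ Pa/m
Geostrophic speed: V_g = |∂P/∂n|/(fρ) = 2.82×10⁻³/(1.41×10⁻⁴ × 1.10) = 18.1 m/s
Around a high, pressure-gradient force acts outward with centrifugal, so Coriolis balances both:
fV = (1/ρ)|∂P/∂n| + V²/R  →  V² − fR·V + fR·V_g = 0
With fR = 1.41×10⁻⁴ × 1255×10³ m = 178 m/s:
V = [fR − √((fR)² − 4 fR V_g)]/2 = [178 − √(178² − 4×178×18.1)]/2 = 20.5 m/s
Supergeostrophic (V > V_g = 18.1 m/s), as expected around a high.
Converting: 20.5 m/s × 3.6 = 73.8 km/h

73.8 km/h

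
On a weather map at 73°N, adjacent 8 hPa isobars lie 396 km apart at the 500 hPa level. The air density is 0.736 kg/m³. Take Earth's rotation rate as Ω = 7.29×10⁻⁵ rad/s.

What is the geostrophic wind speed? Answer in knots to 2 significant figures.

38 knots

Coriolis parameter at 73°N:
f = 2Ω sin φ = 2 × 7.29×10⁻⁵ × sin 73° = 1.39×10⁻⁴ s⁻¹
Pressure gradient: |∂P/∂n| = 800 Pa / 396000 m = 2.02×10⁻³ Pa/m
Geostrophic balance (pressure-gradient force = Coriolis force):
V_g = (1/(fρ)) |∂P/∂n| = 2.02×10⁻³ / (1.39×10⁻⁴ × 0.736) = 19.7 m/s
Converting: 19.7 m/s × 1.944 = 38 knots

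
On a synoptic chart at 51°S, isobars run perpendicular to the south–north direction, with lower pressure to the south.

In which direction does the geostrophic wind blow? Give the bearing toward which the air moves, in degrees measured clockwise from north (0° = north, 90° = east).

The pressure-gradient force points toward the south (bearing 180°).
Geostrophic balance: in the Southern Hemisphere the Coriolis force deflects motion to the left, so the geostrophic wind blows 90° to the left of the pressure-gradient force (low pressure on the right).
Rotating 180° by 90° counterclockwise gives 090° — the wind blows toward the east.

090°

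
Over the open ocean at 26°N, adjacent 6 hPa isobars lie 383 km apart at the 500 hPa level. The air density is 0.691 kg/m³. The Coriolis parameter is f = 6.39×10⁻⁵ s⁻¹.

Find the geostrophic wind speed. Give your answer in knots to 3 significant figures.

Pressure gradient: |∂P/∂n| = 600 Pa / 383000 m = 1.57×10⁻³ Pa/m
Geostrophic balance (pressure-gradient force = Coriolis force):
V_g = (1/(fρ)) |∂P/∂n| = 1.57×10⁻³ / (6.39×10⁻⁵ × 0.691) = 35.5 m/s
Converting: 35.5 m/s × 1.944 = 69.0 knots

69.0 knots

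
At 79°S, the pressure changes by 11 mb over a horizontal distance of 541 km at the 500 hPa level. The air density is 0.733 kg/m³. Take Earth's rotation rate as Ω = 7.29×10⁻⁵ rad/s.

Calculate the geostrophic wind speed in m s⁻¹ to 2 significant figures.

Coriolis parameter at 79°S:
f = 2Ω sin φ = 2 × 7.29×10⁻⁵ × sin 79° = 1.43×10⁻⁴ s⁻¹
Pressure gradient: |∂P/∂n| = 1100 Pa / 541000 m = 2.03×10⁻³ Pa/m
Geostrophic balance (pressure-gradient force = Coriolis force):
V_g = (1/(fρ)) |∂P/∂n| = 2.03×10⁻³ / (1.43×10⁻⁴ × 0.733) = 19.4 m/s

19 m s⁻¹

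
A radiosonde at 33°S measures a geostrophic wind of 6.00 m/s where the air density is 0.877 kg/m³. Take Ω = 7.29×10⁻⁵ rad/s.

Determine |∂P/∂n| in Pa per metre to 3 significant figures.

Coriolis parameter at 33°S:
f = 2Ω sin φ = 2 × 7.29×10⁻⁵ × sin 33° = 7.94×10⁻⁵ s⁻¹
Geostrophic balance rearranged: |∂P/∂n| = f ρ V_g
|∂P/∂n| = 7.94×10⁻⁵ × 0.877 × 6.00 = 4.18×10⁻⁴ Pa/m

4.18×10⁻⁴ Pa/m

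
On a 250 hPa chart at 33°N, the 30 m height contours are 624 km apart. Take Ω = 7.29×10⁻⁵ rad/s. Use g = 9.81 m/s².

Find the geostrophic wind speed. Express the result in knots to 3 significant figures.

11.5 knots

Coriolis parameter at 33°N:
f = 2Ω sin φ = 2 × 7.29×10⁻⁵ × sin 33° = 7.94×10⁻⁵ s⁻¹
Height gradient: |∂Z/∂n| = 30 m / 624000 m = 4.81×10⁻⁵
On a pressure surface, geostrophic balance gives V_g = (g/f)|∂Z/∂n|:
V_g = 9.81 × 4.81×10⁻⁵ / 7.94×10⁻⁵ = 5.94 m/s
Converting: 5.94 m/s × 1.944 = 11.5 knots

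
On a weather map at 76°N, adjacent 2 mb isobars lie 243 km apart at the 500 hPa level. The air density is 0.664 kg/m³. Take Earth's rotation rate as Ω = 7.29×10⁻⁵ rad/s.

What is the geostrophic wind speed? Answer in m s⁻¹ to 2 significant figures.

Coriolis parameter at 76°N:
f = 2Ω sin φ = 2 × 7.29×10⁻⁵ × sin 76° = 1.41×10⁻⁴ s⁻¹
Pressure gradient: |∂P/∂n| = 200 Pa / 243000 m = 8.23×10⁻⁴ Pa/m
Geostrophic balance (pressure-gradient force = Coriolis force):
V_g = (1/(fρ)) |∂P/∂n| = 8.23×10⁻⁴ / (1.41×10⁻⁴ × 0.664) = 8.76 m/s

8.8 m s⁻¹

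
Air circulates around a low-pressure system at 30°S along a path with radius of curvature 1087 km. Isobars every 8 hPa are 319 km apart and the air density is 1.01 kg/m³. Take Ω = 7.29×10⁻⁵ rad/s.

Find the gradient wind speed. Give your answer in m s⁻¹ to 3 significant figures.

Coriolis parameter at 30°S:
f = 2Ω sin φ = 2 × 7.29×10⁻⁵ × sin 30° = 7.29×10⁻⁵ s⁻¹
Pressure gradient: |∂P/∂n| = 800 Pa / 319000 m = 2.51×10⁻³ Pa/m
Geostrophic speed: V_g = |∂P/∂n|/(fρ) = 2.51×10⁻³/(7.29×10⁻⁵ × 1.01) = 34.1 m/s
Around a low, centrifugal force acts outward with Coriolis, so pressure-gradient force balances both:
(1/ρ)|∂P/∂n| = fV + V²/R  →  V² + fR·V − fR·V_g = 0
With fR = 7.29×10⁻⁵ × 1087×10³ m = 79.2 m/s:
V = [−fR + √((fR)² + 4 fR V_g)]/2 = [−79.2 + √(79.2² + 4×79.2×34.1)]/2 = 25.7 m/s
Subgeostrophic (V < V_g = 34.1 m/s), as expected around a low.

25.7 m s⁻¹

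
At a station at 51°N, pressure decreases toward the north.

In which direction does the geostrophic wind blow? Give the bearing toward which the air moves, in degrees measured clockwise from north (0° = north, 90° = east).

090°

The pressure-gradient force points toward the north (bearing 000°).
Geostrophic balance: in the Northern Hemisphere the Coriolis force deflects motion to the right, so the geostrophic wind blows 90° to the right of the pressure-gradient force (low pressure on the left).
Rotating 000° by 90° clockwise gives 090° — the wind blows toward the east.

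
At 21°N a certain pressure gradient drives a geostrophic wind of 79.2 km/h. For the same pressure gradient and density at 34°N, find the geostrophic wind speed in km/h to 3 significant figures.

With the same pressure gradient and density, V_g ∝ 1/f ∝ 1/sin φ.
V₂ = V₁ · sin φ₁ / sin φ₂ = 79.2 × sin 21° / sin 34°
V₂ = 79.2 × 0.3584/0.5592 = 50.8 km/h

50.8 km/h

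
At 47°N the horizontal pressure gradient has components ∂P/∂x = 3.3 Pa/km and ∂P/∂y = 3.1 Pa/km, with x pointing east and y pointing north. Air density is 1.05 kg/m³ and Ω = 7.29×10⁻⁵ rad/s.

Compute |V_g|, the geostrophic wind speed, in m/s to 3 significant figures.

40.4 m/s

Coriolis parameter at 47°N:
f = 2Ω sin φ = 2 × 7.29×10⁻⁵ × sin 47° = 1.07×10⁻⁴ s⁻¹
Component geostrophic relations (x east, y north):
u_g = −(1/(fρ)) ∂P/∂y,  v_g = (1/(fρ)) ∂P/∂x
u_g = −(3.1×10⁻³)/(1.07×10⁻⁴ × 1.05) = −27.7 m/s;  v_g = (3.3×10⁻³)/(1.07×10⁻⁴ × 1.05) = 29.5 m/s
|V_g| = √(u_g² + v_g²) = 40.4 m/s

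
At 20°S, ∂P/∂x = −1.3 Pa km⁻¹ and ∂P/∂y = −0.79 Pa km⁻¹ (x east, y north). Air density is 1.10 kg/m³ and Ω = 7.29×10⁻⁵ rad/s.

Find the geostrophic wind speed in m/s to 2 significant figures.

Coriolis parameter at 20°S:
f = 2Ω sin φ = 2 × 7.29×10⁻⁵ × sin 20° = 4.99×10⁻⁵ s⁻¹
In the Southern Hemisphere f is negative: f = −4.99×10⁻⁵ s⁻¹.
Component geostrophic relations (x east, y north):
u_g = −(1/(fρ)) ∂P/∂y,  v_g = (1/(fρ)) ∂P/∂x
u_g = −(−0.79×10⁻³)/(−4.99×10⁻⁵ × 1.10) = −14.4 m/s;  v_g = (−1.3×10⁻³)/(−4.99×10⁻⁵ × 1.10) = 23.7 m/s
|V_g| = √(u_g² + v_g²) = 27.7 m/s

28 m/s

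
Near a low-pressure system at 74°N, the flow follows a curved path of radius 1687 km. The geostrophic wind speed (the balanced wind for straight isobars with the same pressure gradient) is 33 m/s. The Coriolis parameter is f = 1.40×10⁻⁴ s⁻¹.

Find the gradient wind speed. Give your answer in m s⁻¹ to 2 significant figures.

29 m s⁻¹

Around a low, centrifugal force acts outward with Coriolis, so pressure-gradient force balances both:
(1/ρ)|∂P/∂n| = fV + V²/R  →  V² + fR·V − fR·V_g = 0
With fR = 1.40×10⁻⁴ × 1687×10³ m = 236 m/s:
V = [−fR + √((fR)² + 4 fR V_g)]/2 = [−236 + √(236² + 4×236×33)]/2 = 29.4 m/s
Subgeostrophic (V < V_g = 33 m/s), as expected around a low.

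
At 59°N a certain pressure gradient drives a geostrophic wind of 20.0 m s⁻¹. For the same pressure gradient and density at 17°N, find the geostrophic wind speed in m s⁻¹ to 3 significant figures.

With the same pressure gradient and density, V_g ∝ 1/f ∝ 1/sin φ.
V₂ = V₁ · sin φ₁ / sin φ₂ = 20.0 × sin 59° / sin 17°
V₂ = 20.0 × 0.8572/0.2924 = 58.6 m s⁻¹

58.6 m s⁻¹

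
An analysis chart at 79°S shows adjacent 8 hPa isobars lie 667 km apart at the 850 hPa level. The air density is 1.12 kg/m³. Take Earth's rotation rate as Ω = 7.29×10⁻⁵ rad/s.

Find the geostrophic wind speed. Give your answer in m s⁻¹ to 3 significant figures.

Coriolis parameter at 79°S:
f = 2Ω sin φ = 2 × 7.29×10⁻⁵ × sin 79° = 1.43×10⁻⁴ s⁻¹
Pressure gradient: |∂P/∂n| = 800 Pa / 667000 m = 1.20×10⁻³ Pa/m
Geostrophic balance (pressure-gradient force = Coriolis force):
V_g = (1/(fρ)) |∂P/∂n| = 1.20×10⁻³ / (1.43×10⁻⁴ × 1.12) = 7.48 m/s

7.48 m s⁻¹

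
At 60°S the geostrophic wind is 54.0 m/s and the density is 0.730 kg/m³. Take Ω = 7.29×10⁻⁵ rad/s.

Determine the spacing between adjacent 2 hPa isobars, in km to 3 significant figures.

40.2 km

Coriolis parameter at 60°S:
f = 2Ω sin φ = 2 × 7.29×10⁻⁵ × sin 60° = 1.26×10⁻⁴ s⁻¹
Geostrophic balance rearranged: |∂P/∂n| = f ρ V_g
|∂P/∂n| = 1.26×10⁻⁴ × 0.730 × 54.0 = 4.98×10⁻³ Pa/m
Isobar spacing: Δn = ΔP/|∂P/∂n| = 200 Pa / 4.98×10⁻³ Pa/m = 40181 m ≈ 40.2 km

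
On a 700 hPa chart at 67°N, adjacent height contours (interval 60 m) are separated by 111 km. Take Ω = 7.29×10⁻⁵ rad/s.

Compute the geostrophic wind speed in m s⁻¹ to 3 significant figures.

39.5 m s⁻¹

Coriolis parameter at 67°N:
f = 2Ω sin φ = 2 × 7.29×10⁻⁵ × sin 67° = 1.34×10⁻⁴ s⁻¹
Height gradient: |∂Z/∂n| = 60 m / 111000 m = 5.41×10⁻⁴
On a pressure surface, geostrophic balance gives V_g = (g/f)|∂Z/∂n|:
V_g = 9.81 × 5.41×10⁻⁴ / 1.34×10⁻⁴ = 39.5 m/s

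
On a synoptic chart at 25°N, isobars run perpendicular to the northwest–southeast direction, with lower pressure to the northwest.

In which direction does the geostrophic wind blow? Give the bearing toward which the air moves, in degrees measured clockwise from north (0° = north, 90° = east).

The pressure-gradient force points toward the northwest (bearing 315°).
Geostrophic balance: in the Northern Hemisphere the Coriolis force deflects motion to the right, so the geostrophic wind blows 90° to the right of the pressure-gradient force (low pressure on the left).
Rotating 315° by 90° clockwise gives 045° — the wind blows toward the northeast.

045°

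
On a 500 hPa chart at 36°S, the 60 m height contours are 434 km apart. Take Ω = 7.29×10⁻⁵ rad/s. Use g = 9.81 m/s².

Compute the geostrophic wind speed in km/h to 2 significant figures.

57 km/h

Coriolis parameter at 36°S:
f = 2Ω sin φ = 2 × 7.29×10⁻⁵ × sin 36° = 8.57×10⁻⁵ s⁻¹
Height gradient: |∂Z/∂n| = 60 m / 434000 m = 1.38×10⁻⁴
On a pressure surface, geostrophic balance gives V_g = (g/f)|∂Z/∂n|:
V_g = 9.81 × 1.38×10⁻⁴ / 8.57×10⁻⁵ = 15.8 m/s
Converting: 15.8 m/s × 3.6 = 57 km/h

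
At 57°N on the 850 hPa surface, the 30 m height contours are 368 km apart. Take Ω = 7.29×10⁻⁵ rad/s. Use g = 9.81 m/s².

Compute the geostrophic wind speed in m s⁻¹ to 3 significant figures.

Coriolis parameter at 57°N:
f = 2Ω sin φ = 2 × 7.29×10⁻⁵ × sin 57° = 1.22×10⁻⁴ s⁻¹
Height gradient: |∂Z/∂n| = 30 m / 368000 m = 8.15×10⁻⁵
On a pressure surface, geostrophic balance gives V_g = (g/f)|∂Z/∂n|:
V_g = 9.81 × 8.15×10⁻⁵ / 1.22×10⁻⁴ = 6.54 m/s

6.54 m s⁻¹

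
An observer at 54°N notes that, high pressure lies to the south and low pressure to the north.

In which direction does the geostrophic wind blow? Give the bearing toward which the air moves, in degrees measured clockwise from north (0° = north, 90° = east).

090°

The pressure-gradient force points toward the north (bearing 000°).
Geostrophic balance: in the Northern Hemisphere the Coriolis force deflects motion to the right, so the geostrophic wind blows 90° to the right of the pressure-gradient force (low pressure on the left).
Rotating 000° by 90° clockwise gives 090° — the wind blows toward the east.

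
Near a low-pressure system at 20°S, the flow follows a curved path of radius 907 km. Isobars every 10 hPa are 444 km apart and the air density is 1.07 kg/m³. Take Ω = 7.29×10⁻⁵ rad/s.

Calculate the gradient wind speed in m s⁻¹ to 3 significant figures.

Coriolis parameter at 20°S:
f = 2Ω sin φ = 2 × 7.29×10⁻⁵ × sin 20° = 4.99×10⁻⁵ s⁻¹
Pressure gradient: |∂P/∂n| = 1000 Pa / 444000 m = 2.25×10⁻³ Pa/m
Geostrophic speed: V_g = |∂P/∂n|/(fρ) = 2.25×10⁻³/(4.99×10⁻⁵ × 1.07) = 42.2 m/s
Around a low, centrifugal force acts outward with Coriolis, so pressure-gradient force balances both:
(1/ρ)|∂P/∂n| = fV + V²/R  →  V² + fR·V − fR·V_g = 0
With fR = 4.99×10⁻⁵ × 907×10³ m = 45.2 m/s:
V = [−fR + √((fR)² + 4 fR V_g)]/2 = [−45.2 + √(45.2² + 4×45.2×42.2)]/2 = 26.6 m/s
Subgeostrophic (V < V_g = 42.2 m/s), as expected around a low.

26.6 m s⁻¹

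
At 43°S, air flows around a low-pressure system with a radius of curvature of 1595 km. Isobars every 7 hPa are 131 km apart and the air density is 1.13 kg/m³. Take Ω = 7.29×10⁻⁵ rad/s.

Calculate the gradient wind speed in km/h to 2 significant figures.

140 km/h

Coriolis parameter at 43°S:
f = 2Ω sin φ = 2 × 7.29×10⁻⁵ × sin 43° = 9.94×10⁻⁵ s⁻¹
Pressure gradient: |∂P/∂n| = 700 Pa / 131000 m = 5.34×10⁻³ Pa/m
Geostrophic speed: V_g = |∂P/∂n|/(fρ) = 5.34×10⁻³/(9.94×10⁻⁵ × 1.13) = 47.6 m/s
Around a low, centrifugal force acts outward with Coriolis, so pressure-gradient force balances both:
(1/ρ)|∂P/∂n| = fV + V²/R  →  V² + fR·V − fR·V_g = 0
With fR = 9.94×10⁻⁵ × 1595×10³ m = 159 m/s:
V = [−fR + √((fR)² + 4 fR V_g)]/2 = [−159 + √(159² + 4×159×47.6)]/2 = 38.3 m/s
Subgeostrophic (V < V_g = 47.6 m/s), as expected around a low.
Converting: 38.3 m/s × 3.6 = 140 km/h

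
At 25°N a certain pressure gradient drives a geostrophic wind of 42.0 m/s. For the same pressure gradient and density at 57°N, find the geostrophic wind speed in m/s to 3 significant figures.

21.2 m/s

With the same pressure gradient and density, V_g ∝ 1/f ∝ 1/sin φ.
V₂ = V₁ · sin φ₁ / sin φ₂ = 42.0 × sin 25° / sin 57°
V₂ = 42.0 × 0.4226/0.8387 = 21.2 m/s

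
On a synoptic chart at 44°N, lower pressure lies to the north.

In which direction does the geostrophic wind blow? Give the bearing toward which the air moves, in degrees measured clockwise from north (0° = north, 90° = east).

090°

The pressure-gradient force points toward the north (bearing 000°).
Geostrophic balance: in the Northern Hemisphere the Coriolis force deflects motion to the right, so the geostrophic wind blows 90° to the right of the pressure-gradient force (low pressure on the left).
Rotating 000° by 90° clockwise gives 090° — the wind blows toward the east.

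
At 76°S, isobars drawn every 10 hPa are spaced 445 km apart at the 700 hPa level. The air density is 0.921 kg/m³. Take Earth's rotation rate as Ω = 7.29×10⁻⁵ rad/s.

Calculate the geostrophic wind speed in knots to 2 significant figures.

Coriolis parameter at 76°S:
f = 2Ω sin φ = 2 × 7.29×10⁻⁵ × sin 76° = 1.41×10⁻⁴ s⁻¹
Pressure gradient: |∂P/∂n| = 1000 Pa / 445000 m = 2.25×10⁻³ Pa/m
Geostrophic balance (pressure-gradient force = Coriolis force):
V_g = (1/(fρ)) |∂P/∂n| = 2.25×10⁻³ / (1.41×10⁻⁴ × 0.921) = 17.2 m/s
Converting: 17.2 m/s × 1.944 = 34 knots

34 knots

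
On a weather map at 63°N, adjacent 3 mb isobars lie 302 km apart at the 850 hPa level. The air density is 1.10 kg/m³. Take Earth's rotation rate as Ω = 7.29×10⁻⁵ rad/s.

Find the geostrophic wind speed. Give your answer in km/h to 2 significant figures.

Coriolis parameter at 63°N:
f = 2Ω sin φ = 2 × 7.29×10⁻⁵ × sin 63° = 1.30×10⁻⁴ s⁻¹
Pressure gradient: |∂P/∂n| = 300 Pa / 302000 m = 9.93×10⁻⁴ Pa/m
Geostrophic balance (pressure-gradient force = Coriolis force):
V_g = (1/(fρ)) |∂P/∂n| = 9.93×10⁻⁴ / (1.30×10⁻⁴ × 1.10) = 6.95 m/s
Converting: 6.95 m/s × 3.6 = 25 km/h

25 km/h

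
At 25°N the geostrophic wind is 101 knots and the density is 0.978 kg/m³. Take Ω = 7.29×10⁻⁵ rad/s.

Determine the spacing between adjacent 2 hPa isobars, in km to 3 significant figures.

63.9 km

Coriolis parameter at 25°N:
f = 2Ω sin φ = 2 × 7.29×10⁻⁵ × sin 25° = 6.16×10⁻⁵ s⁻¹
Wind speed in SI: 101 knots = 52.0 m/s
Geostrophic balance rearranged: |∂P/∂n| = f ρ V_g
|∂P/∂n| = 6.16×10⁻⁵ × 0.978 × 52.0 = 3.13×10⁻³ Pa/m
Isobar spacing: Δn = ΔP/|∂P/∂n| = 200 Pa / 3.13×10⁻³ Pa/m = 63874 m ≈ 63.9 km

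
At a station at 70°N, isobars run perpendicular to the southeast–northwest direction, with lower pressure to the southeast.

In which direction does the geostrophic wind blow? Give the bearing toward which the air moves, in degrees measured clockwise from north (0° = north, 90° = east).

The pressure-gradient force points toward the southeast (bearing 135°).
Geostrophic balance: in the Northern Hemisphere the Coriolis force deflects motion to the right, so the geostrophic wind blows 90° to the right of the pressure-gradient force (low pressure on the left).
Rotating 135° by 90° clockwise gives 225° — the wind blows toward the southwest.

225°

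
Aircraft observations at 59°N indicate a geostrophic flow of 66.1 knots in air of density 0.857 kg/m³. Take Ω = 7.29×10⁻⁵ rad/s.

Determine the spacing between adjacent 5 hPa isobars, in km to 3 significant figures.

Coriolis parameter at 59°N:
f = 2Ω sin φ = 2 × 7.29×10⁻⁵ × sin 59° = 1.25×10⁻⁴ s⁻¹
Wind speed in SI: 66.1 knots = 34.0 m/s
Geostrophic balance rearranged: |∂P/∂n| = f ρ V_g
|∂P/∂n| = 1.25×10⁻⁴ × 0.857 × 34.0 = 3.64×10⁻³ Pa/m
Isobar spacing: Δn = ΔP/|∂P/∂n| = 500 Pa / 3.64×10⁻³ Pa/m = 137286 m ≈ 137 km

137 km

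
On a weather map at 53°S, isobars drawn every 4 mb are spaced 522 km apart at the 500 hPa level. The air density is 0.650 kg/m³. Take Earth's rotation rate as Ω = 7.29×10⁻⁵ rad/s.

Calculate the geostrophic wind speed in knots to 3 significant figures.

19.7 knots

Coriolis parameter at 53°S:
f = 2Ω sin φ = 2 × 7.29×10⁻⁵ × sin 53° = 1.16×10⁻⁴ s⁻¹
Pressure gradient: |∂P/∂n| = 400 Pa / 522000 m = 7.66×10⁻⁴ Pa/m
Geostrophic balance (pressure-gradient force = Coriolis force):
V_g = (1/(fρ)) |∂P/∂n| = 7.66×10⁻⁴ / (1.16×10⁻⁴ × 0.650) = 10.1 m/s
Converting: 10.1 m/s × 1.944 = 19.7 knots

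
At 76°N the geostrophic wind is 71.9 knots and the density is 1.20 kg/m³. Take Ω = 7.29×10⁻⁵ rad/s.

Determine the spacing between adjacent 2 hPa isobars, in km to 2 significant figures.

Coriolis parameter at 76°N:
f = 2Ω sin φ = 2 × 7.29×10⁻⁵ × sin 76° = 1.41×10⁻⁴ s⁻¹
Wind speed in SI: 71.9 knots = 37.0 m/s
Geostrophic balance rearranged: |∂P/∂n| = f ρ V_g
|∂P/∂n| = 1.41×10⁻⁴ × 1.20 × 37.0 = 6.28×10⁻³ Pa/m
Isobar spacing: Δn = ΔP/|∂P/∂n| = 200 Pa / 6.28×10⁻³ Pa/m = 31851 m ≈ 32 km

32 km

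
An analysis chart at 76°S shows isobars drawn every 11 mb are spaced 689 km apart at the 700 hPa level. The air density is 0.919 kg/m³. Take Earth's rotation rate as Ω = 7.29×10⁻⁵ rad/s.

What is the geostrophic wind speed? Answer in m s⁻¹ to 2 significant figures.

12 m s⁻¹

Coriolis parameter at 76°S:
f = 2Ω sin φ = 2 × 7.29×10⁻⁵ × sin 76° = 1.41×10⁻⁴ s⁻¹
Pressure gradient: |∂P/∂n| = 1100 Pa / 689000 m = 1.60×10⁻³ Pa/m
Geostrophic balance (pressure-gradient force = Coriolis force):
V_g = (1/(fρ)) |∂P/∂n| = 1.60×10⁻³ / (1.41×10⁻⁴ × 0.919) = 12.3 m/s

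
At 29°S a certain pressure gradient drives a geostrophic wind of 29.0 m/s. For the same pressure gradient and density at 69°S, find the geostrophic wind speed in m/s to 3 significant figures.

With the same pressure gradient and density, V_g ∝ 1/f ∝ 1/sin φ.
V₂ = V₁ · sin φ₁ / sin φ₂ = 29.0 × sin 29° / sin 69°
V₂ = 29.0 × 0.4848/0.9336 = 15.1 m/s

15.1 m/s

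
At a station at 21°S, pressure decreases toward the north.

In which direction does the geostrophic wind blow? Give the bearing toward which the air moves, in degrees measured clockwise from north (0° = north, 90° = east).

The pressure-gradient force points toward the north (bearing 000°).
Geostrophic balance: in the Southern Hemisphere the Coriolis force deflects motion to the left, so the geostrophic wind blows 90° to the left of the pressure-gradient force (low pressure on the right).
Rotating 000° by 90° counterclockwise gives 270° — the wind blows toward the west.

270°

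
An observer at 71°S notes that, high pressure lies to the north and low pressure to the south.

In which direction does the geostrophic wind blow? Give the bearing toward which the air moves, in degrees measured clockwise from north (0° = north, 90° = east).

090°

The pressure-gradient force points toward the south (bearing 180°).
Geostrophic balance: in the Southern Hemisphere the Coriolis force deflects motion to the left, so the geostrophic wind blows 90° to the left of the pressure-gradient force (low pressure on the right).
Rotating 180° by 90° counterclockwise gives 090° — the wind blows toward the east.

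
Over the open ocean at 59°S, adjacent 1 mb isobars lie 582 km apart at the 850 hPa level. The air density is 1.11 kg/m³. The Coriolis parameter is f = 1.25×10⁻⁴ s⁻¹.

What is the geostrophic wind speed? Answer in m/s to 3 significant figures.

1.24 m/s

Pressure gradient: |∂P/∂n| = 100 Pa / 582000 m = 1.72×10⁻⁴ Pa/m
Geostrophic balance (pressure-gradient force = Coriolis force):
V_g = (1/(fρ)) |∂P/∂n| = 1.72×10⁻⁴ / (1.25×10⁻⁴ × 1.11) = 1.24 m/s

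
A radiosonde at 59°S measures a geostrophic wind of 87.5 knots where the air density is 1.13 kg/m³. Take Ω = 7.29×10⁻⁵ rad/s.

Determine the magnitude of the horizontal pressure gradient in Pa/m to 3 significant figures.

6.36×10⁻³ Pa/m

Coriolis parameter at 59°S:
f = 2Ω sin φ = 2 × 7.29×10⁻⁵ × sin 59° = 1.25×10⁻⁴ s⁻¹
Wind speed in SI: 87.5 knots = 45.0 m/s
Geostrophic balance rearranged: |∂P/∂n| = f ρ V_g
|∂P/∂n| = 1.25×10⁻⁴ × 1.13 × 45.0 = 6.36×10⁻³ Pa/m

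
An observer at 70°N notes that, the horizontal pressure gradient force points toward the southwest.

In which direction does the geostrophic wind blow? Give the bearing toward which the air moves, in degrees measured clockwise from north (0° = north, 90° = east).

The pressure-gradient force points toward the southwest (bearing 225°).
Geostrophic balance: in the Northern Hemisphere the Coriolis force deflects motion to the right, so the geostrophic wind blows 90° to the right of the pressure-gradient force (low pressure on the left).
Rotating 225° by 90° clockwise gives 315° — the wind blows toward the northwest.

315°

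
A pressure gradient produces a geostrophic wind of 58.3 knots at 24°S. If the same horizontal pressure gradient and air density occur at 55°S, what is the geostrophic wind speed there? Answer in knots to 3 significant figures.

28.9 knots

With the same pressure gradient and density, V_g ∝ 1/f ∝ 1/sin φ.
V₂ = V₁ · sin φ₁ / sin φ₂ = 58.3 × sin 24° / sin 55°
V₂ = 58.3 × 0.4067/0.8192 = 28.9 knots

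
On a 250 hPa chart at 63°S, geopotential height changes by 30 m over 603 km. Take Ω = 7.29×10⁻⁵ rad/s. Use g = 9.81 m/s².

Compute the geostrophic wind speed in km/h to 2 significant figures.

Coriolis parameter at 63°S:
f = 2Ω sin φ = 2 × 7.29×10⁻⁵ × sin 63° = 1.30×10⁻⁴ s⁻¹
Height gradient: |∂Z/∂n| = 30 m / 603000 m = 4.98×10⁻⁵
On a pressure surface, geostrophic balance gives V_g = (g/f)|∂Z/∂n|:
V_g = 9.81 × 4.98×10⁻⁵ / 1.30×10⁻⁴ = 3.76 m/s
Converting: 3.76 m/s × 3.6 = 14 km/h

14 km/h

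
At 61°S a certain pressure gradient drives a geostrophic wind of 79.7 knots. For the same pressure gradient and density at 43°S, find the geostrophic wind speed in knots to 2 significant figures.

With the same pressure gradient and density, V_g ∝ 1/f ∝ 1/sin φ.
V₂ = V₁ · sin φ₁ / sin φ₂ = 79.7 × sin 61° / sin 43°
V₂ = 79.7 × 0.8746/0.6820 = 100 knots

100 knots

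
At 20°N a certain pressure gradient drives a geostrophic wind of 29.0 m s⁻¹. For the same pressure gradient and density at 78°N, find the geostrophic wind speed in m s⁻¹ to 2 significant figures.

10 m s⁻¹

With the same pressure gradient and density, V_g ∝ 1/f ∝ 1/sin φ.
V₂ = V₁ · sin φ₁ / sin φ₂ = 29.0 × sin 20° / sin 78°
V₂ = 29.0 × 0.3420/0.9781 = 10 m s⁻¹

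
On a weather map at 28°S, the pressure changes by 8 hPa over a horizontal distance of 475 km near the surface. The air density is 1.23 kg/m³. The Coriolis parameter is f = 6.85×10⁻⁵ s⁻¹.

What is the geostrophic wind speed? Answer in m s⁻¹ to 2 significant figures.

20 m s⁻¹

Pressure gradient: |∂P/∂n| = 800 Pa / 475000 m = 1.68×10⁻³ Pa/m
Geostrophic balance (pressure-gradient force = Coriolis force):
V_g = (1/(fρ)) |∂P/∂n| = 1.68×10⁻³ / (6.85×10⁻⁵ × 1.23) = 20.0 m/s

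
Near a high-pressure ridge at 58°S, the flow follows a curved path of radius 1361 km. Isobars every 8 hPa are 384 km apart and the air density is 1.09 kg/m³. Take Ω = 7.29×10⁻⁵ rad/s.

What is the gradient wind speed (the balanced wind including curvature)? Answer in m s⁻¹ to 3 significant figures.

Coriolis parameter at 58°S:
f = 2Ω sin φ = 2 × 7.29×10⁻⁵ × sin 58° = 1.24×10⁻⁴ s⁻¹
Pressure gradient: |∂P/∂n| = 800 Pa / 384000 m = 2.08×10⁻³ Pa/m
Geostrophic speed: V_g = |∂P/∂n|/(fρ) = 2.08×10⁻³/(1.24×10⁻⁴ × 1.09) = 15.5 m/s
Around a high, pressure-gradient force acts outward with centrifugal, so Coriolis balances both:
fV = (1/ρ)|∂P/∂n| + V²/R  →  V² − fR·V + fR·V_g = 0
With fR = 1.24×10⁻⁴ × 1361×10³ m = 168 m/s:
V = [fR − √((fR)² − 4 fR V_g)]/2 = [168 − √(168² − 4×168×15.5)]/2 = 17.2 m/s
Supergeostrophic (V > V_g = 15.5 m/s), as expected around a high.

17.2 m s⁻¹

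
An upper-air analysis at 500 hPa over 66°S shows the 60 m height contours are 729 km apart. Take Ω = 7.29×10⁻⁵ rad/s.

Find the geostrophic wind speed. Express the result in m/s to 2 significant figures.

Coriolis parameter at 66°S:
f = 2Ω sin φ = 2 × 7.29×10⁻⁵ × sin 66° = 1.33×10⁻⁴ s⁻¹
Height gradient: |∂Z/∂n| = 60 m / 729000 m = 8.23×10⁻⁵
On a pressure surface, geostrophic balance gives V_g = (g/f)|∂Z/∂n|:
V_g = 9.81 × 8.23×10⁻⁵ / 1.33×10⁻⁴ = 6.06 m/s

6.1 m/s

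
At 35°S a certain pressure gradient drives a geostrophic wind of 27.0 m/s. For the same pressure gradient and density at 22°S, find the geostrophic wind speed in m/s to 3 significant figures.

With the same pressure gradient and density, V_g ∝ 1/f ∝ 1/sin φ.
V₂ = V₁ · sin φ₁ / sin φ₂ = 27.0 × sin 35° / sin 22°
V₂ = 27.0 × 0.5736/0.3746 = 41.3 m/s

41.3 m/s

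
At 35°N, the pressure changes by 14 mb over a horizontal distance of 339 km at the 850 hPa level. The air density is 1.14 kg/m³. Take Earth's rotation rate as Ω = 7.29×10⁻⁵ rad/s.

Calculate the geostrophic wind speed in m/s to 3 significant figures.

Coriolis parameter at 35°N:
f = 2Ω sin φ = 2 × 7.29×10⁻⁵ × sin 35° = 8.36×10⁻⁵ s⁻¹
Pressure gradient: |∂P/∂n| = 1400 Pa / 339000 m = 4.13×10⁻³ Pa/m
Geostrophic balance (pressure-gradient force = Coriolis force):
V_g = (1/(fρ)) |∂P/∂n| = 4.13×10⁻³ / (8.36×10⁻⁵ × 1.14) = 43.3 m/s

43.3 m/s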